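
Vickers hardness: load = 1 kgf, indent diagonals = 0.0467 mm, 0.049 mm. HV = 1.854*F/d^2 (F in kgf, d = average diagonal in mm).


d_avg = (0.0467+0.049)/2 = 0.04785 mm
HV = 1.854*1/0.04785^2 = 810

810


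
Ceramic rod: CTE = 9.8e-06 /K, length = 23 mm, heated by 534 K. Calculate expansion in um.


dL = 9.8e-06 * 23 * 534 * 1000 = 120.364 um

120.364


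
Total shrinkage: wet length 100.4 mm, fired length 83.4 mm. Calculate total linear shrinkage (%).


TS = (100.4 - 83.4) / 100.4 * 100 = 16.93%

16.93


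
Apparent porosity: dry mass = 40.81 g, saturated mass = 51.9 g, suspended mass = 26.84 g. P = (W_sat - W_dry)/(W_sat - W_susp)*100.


P = (51.9 - 40.81) / (51.9 - 26.84) * 100 = 11.09 / 25.06 * 100 = 44.3%

44.3


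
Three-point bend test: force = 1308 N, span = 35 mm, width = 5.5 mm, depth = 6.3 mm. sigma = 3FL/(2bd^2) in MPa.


sigma = 3*1308*35/(2*5.5*6.3^2) = 314.6 MPa

314.6


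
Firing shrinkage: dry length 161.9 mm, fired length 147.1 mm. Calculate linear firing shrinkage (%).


FS = (161.9 - 147.1) / 161.9 * 100 = 9.14%

9.14


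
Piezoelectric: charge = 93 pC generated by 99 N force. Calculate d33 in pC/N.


d33 = 93 / 99 = 0.9 pC/N

0.9


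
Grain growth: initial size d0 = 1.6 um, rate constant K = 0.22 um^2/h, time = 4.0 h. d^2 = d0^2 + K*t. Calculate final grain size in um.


d^2 = 1.6^2 + 0.22*4.0 = 3.44
d = sqrt(3.44) = 1.85 um

1.85


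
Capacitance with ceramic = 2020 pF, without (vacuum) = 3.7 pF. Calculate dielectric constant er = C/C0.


er = 2020 / 3.7 = 545.95

545.95


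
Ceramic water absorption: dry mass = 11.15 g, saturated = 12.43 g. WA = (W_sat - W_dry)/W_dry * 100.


WA = (12.43 - 11.15) / 11.15 * 100 = 11.48%

11.48


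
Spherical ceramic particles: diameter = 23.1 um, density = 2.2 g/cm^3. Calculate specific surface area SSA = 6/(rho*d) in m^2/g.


SSA = 6 / (2.2 * 23.1) = 0.118 m^2/g

0.118


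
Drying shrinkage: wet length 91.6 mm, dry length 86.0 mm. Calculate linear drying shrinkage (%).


DS = (91.6 - 86.0) / 91.6 * 100 = 6.11%

6.11


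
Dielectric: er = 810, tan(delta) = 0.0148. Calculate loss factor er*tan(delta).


Loss = 810 * 0.0148 = 11.988

11.988


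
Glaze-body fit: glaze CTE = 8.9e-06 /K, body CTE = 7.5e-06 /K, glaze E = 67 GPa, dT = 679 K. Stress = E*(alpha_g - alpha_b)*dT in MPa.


Stress = 67*1000*(8.9e-06 - 7.5e-06)*679 = 63.7 MPa

63.7


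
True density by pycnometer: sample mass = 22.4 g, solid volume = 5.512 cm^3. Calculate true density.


TD = 22.4 / 5.512 = 4.064 g/cm^3

4.064


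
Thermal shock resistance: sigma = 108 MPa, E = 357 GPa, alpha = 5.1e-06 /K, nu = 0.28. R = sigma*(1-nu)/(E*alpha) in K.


R = 108*(1-0.28)/(357*1000*5.1e-06) = 43 K

43


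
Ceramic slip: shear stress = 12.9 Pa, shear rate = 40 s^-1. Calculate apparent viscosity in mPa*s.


eta = tau/gamma * 1000 = 12.9/40 * 1000 = 322.5 mPa*s

322.5


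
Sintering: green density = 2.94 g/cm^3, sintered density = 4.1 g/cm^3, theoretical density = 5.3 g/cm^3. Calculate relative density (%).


Relative = 4.1 / 5.3 * 100 = 77.4%

77.4


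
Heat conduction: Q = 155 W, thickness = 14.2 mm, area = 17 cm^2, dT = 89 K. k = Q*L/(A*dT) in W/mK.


k = 155*14.2/1000/(17/10000*89) = 14.55 W/mK

14.55


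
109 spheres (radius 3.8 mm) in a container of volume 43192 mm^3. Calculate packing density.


V_sphere = 4/3*pi*3.8^3 = 229.8473 mm^3
Total V = 109*229.8473 = 25053.3557 mm^3
PD = 25053.3557 / 43192 = 0.58

0.58


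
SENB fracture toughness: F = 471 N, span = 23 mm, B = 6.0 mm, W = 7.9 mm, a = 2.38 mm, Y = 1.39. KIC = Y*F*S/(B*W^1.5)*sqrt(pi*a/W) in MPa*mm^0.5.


KIC = 1.39*471*23/(6.0*7.9^1.5)*sqrt(pi*2.38/7.9) = 109.96

109.96


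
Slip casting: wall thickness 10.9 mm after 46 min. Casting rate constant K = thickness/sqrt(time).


K = 10.9 / sqrt(46) = 10.9 / 6.7823 = 1.607 mm/min^0.5

1.607


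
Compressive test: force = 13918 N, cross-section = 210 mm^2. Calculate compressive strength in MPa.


CS = 13918 / 210 = 66.3 MPa

66.3


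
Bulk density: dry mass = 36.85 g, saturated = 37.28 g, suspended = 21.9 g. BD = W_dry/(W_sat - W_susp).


BD = 36.85 / (37.28 - 21.9) = 36.85 / 15.38 = 2.396 g/cm^3

2.396


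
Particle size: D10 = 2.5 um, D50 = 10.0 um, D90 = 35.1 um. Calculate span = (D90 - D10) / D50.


Span = (35.1 - 2.5) / 10.0 = 32.6 / 10.0 = 3.26

3.26


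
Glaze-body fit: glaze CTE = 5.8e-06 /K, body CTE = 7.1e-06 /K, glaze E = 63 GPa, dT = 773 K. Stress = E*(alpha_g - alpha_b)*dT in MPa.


Stress = 63*1000*(5.8e-06 - 7.1e-06)*773 = -63.3 MPa

-63.3


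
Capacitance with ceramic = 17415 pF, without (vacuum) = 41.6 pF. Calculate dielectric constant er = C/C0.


er = 17415 / 41.6 = 418.63

418.63


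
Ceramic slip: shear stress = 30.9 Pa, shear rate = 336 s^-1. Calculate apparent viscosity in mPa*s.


eta = tau/gamma * 1000 = 30.9/336 * 1000 = 92.0 mPa*s

92.0


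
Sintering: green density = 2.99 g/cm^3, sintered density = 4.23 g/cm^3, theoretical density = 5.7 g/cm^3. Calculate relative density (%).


Relative = 4.23 / 5.7 * 100 = 74.2%

74.2


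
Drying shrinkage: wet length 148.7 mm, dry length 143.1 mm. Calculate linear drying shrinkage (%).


DS = (148.7 - 143.1) / 148.7 * 100 = 3.77%

3.77


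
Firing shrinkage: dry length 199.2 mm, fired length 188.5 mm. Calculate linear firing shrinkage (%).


FS = (199.2 - 188.5) / 199.2 * 100 = 5.37%

5.37


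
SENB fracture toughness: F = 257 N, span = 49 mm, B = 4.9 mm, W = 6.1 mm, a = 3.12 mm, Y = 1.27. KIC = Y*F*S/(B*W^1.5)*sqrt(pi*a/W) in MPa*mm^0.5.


KIC = 1.27*257*49/(4.9*6.1^1.5)*sqrt(pi*3.12/6.1) = 274.62

274.62


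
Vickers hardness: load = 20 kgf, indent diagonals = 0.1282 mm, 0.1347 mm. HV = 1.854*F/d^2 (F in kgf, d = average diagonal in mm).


d_avg = (0.1282+0.1347)/2 = 0.13145 mm
HV = 1.854*20/0.13145^2 = 2146

2146


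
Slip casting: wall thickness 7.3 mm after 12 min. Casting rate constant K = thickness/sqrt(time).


K = 7.3 / sqrt(12) = 7.3 / 3.4641 = 2.107 mm/min^0.5

2.107


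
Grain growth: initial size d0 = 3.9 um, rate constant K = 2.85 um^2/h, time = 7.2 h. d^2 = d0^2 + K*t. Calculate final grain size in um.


d^2 = 3.9^2 + 2.85*7.2 = 35.73
d = sqrt(35.73) = 5.98 um

5.98


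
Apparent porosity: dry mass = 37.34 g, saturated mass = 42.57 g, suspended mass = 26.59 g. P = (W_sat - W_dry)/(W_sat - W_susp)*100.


P = (42.57 - 37.34) / (42.57 - 26.59) * 100 = 5.23 / 15.98 * 100 = 32.7%

32.7


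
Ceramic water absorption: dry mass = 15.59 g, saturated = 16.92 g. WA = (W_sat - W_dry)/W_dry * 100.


WA = (16.92 - 15.59) / 15.59 * 100 = 8.53%

8.53


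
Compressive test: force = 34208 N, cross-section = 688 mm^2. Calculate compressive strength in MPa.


CS = 34208 / 688 = 49.7 MPa

49.7


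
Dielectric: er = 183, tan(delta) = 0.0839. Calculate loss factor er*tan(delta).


Loss = 183 * 0.0839 = 15.354

15.354


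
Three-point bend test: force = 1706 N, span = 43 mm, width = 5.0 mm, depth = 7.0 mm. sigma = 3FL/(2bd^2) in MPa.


sigma = 3*1706*43/(2*5.0*7.0^2) = 449.1 MPa

449.1


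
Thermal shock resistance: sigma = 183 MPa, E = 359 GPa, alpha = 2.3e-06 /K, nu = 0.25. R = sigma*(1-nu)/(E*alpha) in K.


R = 183*(1-0.25)/(359*1000*2.3e-06) = 166 K

166


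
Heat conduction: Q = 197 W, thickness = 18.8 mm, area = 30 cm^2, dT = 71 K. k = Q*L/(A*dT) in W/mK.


k = 197*18.8/1000/(30/10000*71) = 17.39 W/mK

17.39


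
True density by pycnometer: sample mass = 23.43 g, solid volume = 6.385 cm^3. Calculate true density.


TD = 23.43 / 6.385 = 3.67 g/cm^3

3.67


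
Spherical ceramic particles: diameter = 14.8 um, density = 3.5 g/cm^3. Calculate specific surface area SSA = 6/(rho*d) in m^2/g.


SSA = 6 / (3.5 * 14.8) = 0.116 m^2/g

0.116


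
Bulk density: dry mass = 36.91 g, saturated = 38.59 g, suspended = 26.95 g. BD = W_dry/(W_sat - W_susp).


BD = 36.91 / (38.59 - 26.95) = 36.91 / 11.64 = 3.171 g/cm^3

3.171


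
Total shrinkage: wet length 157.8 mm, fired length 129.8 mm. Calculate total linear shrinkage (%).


TS = (157.8 - 129.8) / 157.8 * 100 = 17.74%

17.74


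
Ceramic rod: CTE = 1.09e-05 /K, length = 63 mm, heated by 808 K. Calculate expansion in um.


dL = 1.09e-05 * 63 * 808 * 1000 = 554.854 um

554.854


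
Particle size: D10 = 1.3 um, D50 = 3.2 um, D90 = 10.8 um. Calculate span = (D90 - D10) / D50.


Span = (10.8 - 1.3) / 3.2 = 9.5 / 3.2 = 2.969

2.969


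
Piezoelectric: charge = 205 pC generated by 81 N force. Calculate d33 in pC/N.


d33 = 205 / 81 = 2.5 pC/N

2.5


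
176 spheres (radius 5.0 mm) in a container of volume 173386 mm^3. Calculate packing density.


V_sphere = 4/3*pi*5.0^3 = 523.5988 mm^3
Total V = 176*523.5988 = 92153.3888 mm^3
PD = 92153.3888 / 173386 = 0.531

0.531


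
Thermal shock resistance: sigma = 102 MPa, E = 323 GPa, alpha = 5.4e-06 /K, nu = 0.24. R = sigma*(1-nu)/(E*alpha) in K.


R = 102*(1-0.24)/(323*1000*5.4e-06) = 44 K

44


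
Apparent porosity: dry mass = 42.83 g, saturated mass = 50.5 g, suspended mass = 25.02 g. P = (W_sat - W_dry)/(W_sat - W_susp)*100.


P = (50.5 - 42.83) / (50.5 - 25.02) * 100 = 7.67 / 25.48 * 100 = 30.1%

30.1


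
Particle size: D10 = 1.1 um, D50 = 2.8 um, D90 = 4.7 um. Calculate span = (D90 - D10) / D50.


Span = (4.7 - 1.1) / 2.8 = 3.6 / 2.8 = 1.286

1.286


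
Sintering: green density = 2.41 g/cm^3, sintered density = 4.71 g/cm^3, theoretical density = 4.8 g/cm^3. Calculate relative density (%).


Relative = 4.71 / 4.8 * 100 = 98.1%

98.1


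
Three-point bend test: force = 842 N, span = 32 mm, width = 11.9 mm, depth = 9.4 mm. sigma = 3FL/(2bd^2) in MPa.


sigma = 3*842*32/(2*11.9*9.4^2) = 38.4 MPa

38.4


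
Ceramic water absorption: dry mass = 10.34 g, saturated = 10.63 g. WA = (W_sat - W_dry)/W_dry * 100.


WA = (10.63 - 10.34) / 10.34 * 100 = 2.8%

2.8


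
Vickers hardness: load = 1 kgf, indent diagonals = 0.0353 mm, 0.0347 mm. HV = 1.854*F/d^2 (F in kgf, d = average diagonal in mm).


d_avg = (0.0353+0.0347)/2 = 0.035 mm
HV = 1.854*1/0.035^2 = 1513

1513


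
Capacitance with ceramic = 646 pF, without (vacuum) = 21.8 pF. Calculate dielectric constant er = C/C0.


er = 646 / 21.8 = 29.63

29.63


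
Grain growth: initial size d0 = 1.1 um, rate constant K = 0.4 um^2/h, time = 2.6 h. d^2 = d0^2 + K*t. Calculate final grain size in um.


d^2 = 1.1^2 + 0.4*2.6 = 2.25
d = sqrt(2.25) = 1.5 um

1.5


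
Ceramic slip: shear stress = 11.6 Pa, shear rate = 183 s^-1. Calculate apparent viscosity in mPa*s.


eta = tau/gamma * 1000 = 11.6/183 * 1000 = 63.4 mPa*s

63.4


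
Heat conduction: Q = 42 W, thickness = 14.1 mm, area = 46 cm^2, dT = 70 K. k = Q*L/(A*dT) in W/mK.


k = 42*14.1/1000/(46/10000*70) = 1.84 W/mK

1.84


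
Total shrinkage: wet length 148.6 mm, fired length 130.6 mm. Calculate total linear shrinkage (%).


TS = (148.6 - 130.6) / 148.6 * 100 = 12.11%

12.11


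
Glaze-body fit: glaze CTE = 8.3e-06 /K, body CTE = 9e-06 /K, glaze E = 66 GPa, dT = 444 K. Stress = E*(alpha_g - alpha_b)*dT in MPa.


Stress = 66*1000*(8.3e-06 - 9e-06)*444 = -20.5 MPa

-20.5


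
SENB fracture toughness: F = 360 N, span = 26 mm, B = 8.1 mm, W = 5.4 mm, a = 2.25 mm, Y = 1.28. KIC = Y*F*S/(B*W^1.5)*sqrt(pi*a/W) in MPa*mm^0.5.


KIC = 1.28*360*26/(8.1*5.4^1.5)*sqrt(pi*2.25/5.4) = 134.86

134.86


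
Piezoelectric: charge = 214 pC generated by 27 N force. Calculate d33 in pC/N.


d33 = 214 / 27 = 7.9 pC/N

7.9


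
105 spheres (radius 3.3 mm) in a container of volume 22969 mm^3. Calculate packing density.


V_sphere = 4/3*pi*3.3^3 = 150.5326 mm^3
Total V = 105*150.5326 = 15805.923 mm^3
PD = 15805.923 / 22969 = 0.688

0.688


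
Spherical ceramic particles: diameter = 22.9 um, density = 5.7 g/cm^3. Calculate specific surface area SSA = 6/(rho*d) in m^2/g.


SSA = 6 / (5.7 * 22.9) = 0.046 m^2/g

0.046


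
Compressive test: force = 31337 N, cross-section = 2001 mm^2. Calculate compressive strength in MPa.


CS = 31337 / 2001 = 15.7 MPa

15.7


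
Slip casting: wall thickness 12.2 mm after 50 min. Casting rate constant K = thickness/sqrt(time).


K = 12.2 / sqrt(50) = 12.2 / 7.0711 = 1.725 mm/min^0.5

1.725


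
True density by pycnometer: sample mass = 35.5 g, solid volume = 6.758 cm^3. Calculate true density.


TD = 35.5 / 6.758 = 5.253 g/cm^3

5.253


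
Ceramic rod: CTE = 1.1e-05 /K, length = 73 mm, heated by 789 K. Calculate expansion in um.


dL = 1.1e-05 * 73 * 789 * 1000 = 633.567 um

633.567


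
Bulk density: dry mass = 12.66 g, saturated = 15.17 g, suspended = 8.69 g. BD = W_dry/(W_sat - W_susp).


BD = 12.66 / (15.17 - 8.69) = 12.66 / 6.48 = 1.954 g/cm^3

1.954


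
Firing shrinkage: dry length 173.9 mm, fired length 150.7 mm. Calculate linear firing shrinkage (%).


FS = (173.9 - 150.7) / 173.9 * 100 = 13.34%

13.34


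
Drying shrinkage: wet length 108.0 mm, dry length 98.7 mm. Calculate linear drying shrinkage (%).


DS = (108.0 - 98.7) / 108.0 * 100 = 8.61%

8.61


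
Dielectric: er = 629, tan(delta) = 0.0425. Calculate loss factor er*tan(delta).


Loss = 629 * 0.0425 = 26.733

26.733


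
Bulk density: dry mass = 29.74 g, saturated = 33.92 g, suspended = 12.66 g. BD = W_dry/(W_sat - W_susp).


BD = 29.74 / (33.92 - 12.66) = 29.74 / 21.26 = 1.399 g/cm^3

1.399


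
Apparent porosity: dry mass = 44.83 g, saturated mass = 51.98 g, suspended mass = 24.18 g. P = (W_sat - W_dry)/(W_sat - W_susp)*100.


P = (51.98 - 44.83) / (51.98 - 24.18) * 100 = 7.15 / 27.8 * 100 = 25.7%

25.7


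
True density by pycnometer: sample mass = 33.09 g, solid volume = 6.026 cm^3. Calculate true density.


TD = 33.09 / 6.026 = 5.491 g/cm^3

5.491


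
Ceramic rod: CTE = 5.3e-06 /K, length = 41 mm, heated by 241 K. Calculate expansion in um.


dL = 5.3e-06 * 41 * 241 * 1000 = 52.369 um

52.369


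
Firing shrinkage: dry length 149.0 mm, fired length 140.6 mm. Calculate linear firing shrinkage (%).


FS = (149.0 - 140.6) / 149.0 * 100 = 5.64%

5.64


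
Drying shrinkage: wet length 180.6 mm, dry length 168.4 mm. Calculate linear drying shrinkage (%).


DS = (180.6 - 168.4) / 180.6 * 100 = 6.76%

6.76


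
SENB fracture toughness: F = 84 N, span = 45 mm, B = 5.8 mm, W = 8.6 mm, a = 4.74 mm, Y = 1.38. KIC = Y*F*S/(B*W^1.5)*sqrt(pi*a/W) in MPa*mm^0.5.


KIC = 1.38*84*45/(5.8*8.6^1.5)*sqrt(pi*4.74/8.6) = 46.93

46.93


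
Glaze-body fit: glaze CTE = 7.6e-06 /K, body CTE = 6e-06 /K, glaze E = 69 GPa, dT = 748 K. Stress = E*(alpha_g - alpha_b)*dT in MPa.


Stress = 69*1000*(7.6e-06 - 6e-06)*748 = 82.6 MPa

82.6


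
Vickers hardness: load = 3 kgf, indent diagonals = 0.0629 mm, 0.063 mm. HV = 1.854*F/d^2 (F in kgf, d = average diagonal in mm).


d_avg = (0.0629+0.063)/2 = 0.06295 mm
HV = 1.854*3/0.06295^2 = 1404

1404


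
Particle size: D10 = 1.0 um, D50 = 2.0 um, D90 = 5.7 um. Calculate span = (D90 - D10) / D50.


Span = (5.7 - 1.0) / 2.0 = 4.7 / 2.0 = 2.35

2.35


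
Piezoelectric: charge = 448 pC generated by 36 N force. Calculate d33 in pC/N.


d33 = 448 / 36 = 12.4 pC/N

12.4


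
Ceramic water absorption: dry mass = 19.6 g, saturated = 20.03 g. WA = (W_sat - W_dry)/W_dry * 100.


WA = (20.03 - 19.6) / 19.6 * 100 = 2.19%

2.19


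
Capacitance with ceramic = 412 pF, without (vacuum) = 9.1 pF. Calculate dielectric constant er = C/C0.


er = 412 / 9.1 = 45.27

45.27


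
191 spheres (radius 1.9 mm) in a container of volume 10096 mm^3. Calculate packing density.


V_sphere = 4/3*pi*1.9^3 = 28.7309 mm^3
Total V = 191*28.7309 = 5487.6019 mm^3
PD = 5487.6019 / 10096 = 0.544

0.544


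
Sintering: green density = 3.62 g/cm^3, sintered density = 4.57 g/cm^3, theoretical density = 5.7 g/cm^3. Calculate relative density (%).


Relative = 4.57 / 5.7 * 100 = 80.2%

80.2


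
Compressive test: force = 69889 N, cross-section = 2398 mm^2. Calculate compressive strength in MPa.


CS = 69889 / 2398 = 29.1 MPa

29.1


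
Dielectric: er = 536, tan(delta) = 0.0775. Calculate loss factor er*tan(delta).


Loss = 536 * 0.0775 = 41.54

41.54


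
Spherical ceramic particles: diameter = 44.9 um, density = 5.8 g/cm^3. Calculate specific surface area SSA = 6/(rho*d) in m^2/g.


SSA = 6 / (5.8 * 44.9) = 0.023 m^2/g

0.023


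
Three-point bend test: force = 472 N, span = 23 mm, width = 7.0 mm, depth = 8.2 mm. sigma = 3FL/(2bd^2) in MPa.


sigma = 3*472*23/(2*7.0*8.2^2) = 34.6 MPa

34.6


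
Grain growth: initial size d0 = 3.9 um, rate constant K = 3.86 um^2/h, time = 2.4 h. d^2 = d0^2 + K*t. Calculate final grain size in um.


d^2 = 3.9^2 + 3.86*2.4 = 24.474
d = sqrt(24.474) = 4.95 um

4.95


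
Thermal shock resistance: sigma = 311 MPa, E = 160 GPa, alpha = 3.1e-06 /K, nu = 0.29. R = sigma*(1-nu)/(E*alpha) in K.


R = 311*(1-0.29)/(160*1000*3.1e-06) = 445 K

445


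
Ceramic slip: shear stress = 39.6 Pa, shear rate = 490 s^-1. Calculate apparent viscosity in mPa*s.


eta = tau/gamma * 1000 = 39.6/490 * 1000 = 80.8 mPa*s

80.8


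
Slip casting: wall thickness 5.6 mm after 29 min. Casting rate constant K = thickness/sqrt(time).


K = 5.6 / sqrt(29) = 5.6 / 5.3852 = 1.04 mm/min^0.5

1.04


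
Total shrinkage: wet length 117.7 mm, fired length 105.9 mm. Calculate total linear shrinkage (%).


TS = (117.7 - 105.9) / 117.7 * 100 = 10.03%

10.03


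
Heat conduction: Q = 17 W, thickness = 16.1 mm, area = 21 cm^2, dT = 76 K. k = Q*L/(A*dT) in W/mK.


k = 17*16.1/1000/(21/10000*76) = 1.71 W/mK

1.71


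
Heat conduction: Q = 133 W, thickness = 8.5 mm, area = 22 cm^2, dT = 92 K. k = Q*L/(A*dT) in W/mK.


k = 133*8.5/1000/(22/10000*92) = 5.59 W/mK

5.59


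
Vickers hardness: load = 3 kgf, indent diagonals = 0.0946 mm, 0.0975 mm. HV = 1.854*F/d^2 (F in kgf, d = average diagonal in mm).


d_avg = (0.0946+0.0975)/2 = 0.09605 mm
HV = 1.854*3/0.09605^2 = 603

603


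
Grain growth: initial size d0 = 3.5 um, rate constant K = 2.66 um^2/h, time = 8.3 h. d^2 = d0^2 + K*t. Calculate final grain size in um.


d^2 = 3.5^2 + 2.66*8.3 = 34.328
d = sqrt(34.328) = 5.86 um

5.86


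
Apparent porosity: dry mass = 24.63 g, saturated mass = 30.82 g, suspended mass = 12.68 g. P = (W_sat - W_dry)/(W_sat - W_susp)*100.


P = (30.82 - 24.63) / (30.82 - 12.68) * 100 = 6.19 / 18.14 * 100 = 34.1%

34.1


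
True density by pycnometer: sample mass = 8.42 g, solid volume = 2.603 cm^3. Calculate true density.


TD = 8.42 / 2.603 = 3.235 g/cm^3

3.235


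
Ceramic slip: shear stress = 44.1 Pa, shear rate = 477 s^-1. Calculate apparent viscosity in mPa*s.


eta = tau/gamma * 1000 = 44.1/477 * 1000 = 92.5 mPa*s

92.5


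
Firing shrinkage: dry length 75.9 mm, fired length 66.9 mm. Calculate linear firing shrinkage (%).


FS = (75.9 - 66.9) / 75.9 * 100 = 11.86%

11.86


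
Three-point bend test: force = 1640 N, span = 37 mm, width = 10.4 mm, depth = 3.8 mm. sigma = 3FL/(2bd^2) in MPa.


sigma = 3*1640*37/(2*10.4*3.8^2) = 606.1 MPa

606.1


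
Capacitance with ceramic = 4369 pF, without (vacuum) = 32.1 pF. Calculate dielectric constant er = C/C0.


er = 4369 / 32.1 = 136.11

136.11


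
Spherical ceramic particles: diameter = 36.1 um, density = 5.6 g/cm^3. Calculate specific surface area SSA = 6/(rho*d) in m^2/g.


SSA = 6 / (5.6 * 36.1) = 0.03 m^2/g

0.03


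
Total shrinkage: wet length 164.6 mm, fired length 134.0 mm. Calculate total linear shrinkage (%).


TS = (164.6 - 134.0) / 164.6 * 100 = 18.59%

18.59


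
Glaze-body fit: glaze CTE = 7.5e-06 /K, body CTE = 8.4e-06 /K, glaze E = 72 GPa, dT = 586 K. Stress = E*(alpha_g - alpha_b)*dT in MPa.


Stress = 72*1000*(7.5e-06 - 8.4e-06)*586 = -38.0 MPa

-38.0


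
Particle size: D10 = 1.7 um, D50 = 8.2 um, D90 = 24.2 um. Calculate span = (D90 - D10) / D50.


Span = (24.2 - 1.7) / 8.2 = 22.5 / 8.2 = 2.744

2.744


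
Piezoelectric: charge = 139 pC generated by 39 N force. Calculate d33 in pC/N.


d33 = 139 / 39 = 3.6 pC/N

3.6


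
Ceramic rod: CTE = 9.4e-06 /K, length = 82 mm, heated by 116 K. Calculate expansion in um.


dL = 9.4e-06 * 82 * 116 * 1000 = 89.413 um

89.413


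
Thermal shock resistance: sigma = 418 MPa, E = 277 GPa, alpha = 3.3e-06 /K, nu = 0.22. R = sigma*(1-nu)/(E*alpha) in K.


R = 418*(1-0.22)/(277*1000*3.3e-06) = 357 K

357


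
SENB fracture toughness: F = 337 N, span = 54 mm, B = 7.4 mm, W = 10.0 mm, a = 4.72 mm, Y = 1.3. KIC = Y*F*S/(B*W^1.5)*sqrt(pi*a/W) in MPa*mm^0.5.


KIC = 1.3*337*54/(7.4*10.0^1.5)*sqrt(pi*4.72/10.0) = 123.11

123.11


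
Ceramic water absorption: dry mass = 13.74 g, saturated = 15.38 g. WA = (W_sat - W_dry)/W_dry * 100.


WA = (15.38 - 13.74) / 13.74 * 100 = 11.94%

11.94


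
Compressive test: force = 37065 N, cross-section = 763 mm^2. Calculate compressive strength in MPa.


CS = 37065 / 763 = 48.6 MPa

48.6


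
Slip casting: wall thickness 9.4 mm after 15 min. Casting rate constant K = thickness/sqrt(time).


K = 9.4 / sqrt(15) = 9.4 / 3.873 = 2.427 mm/min^0.5

2.427


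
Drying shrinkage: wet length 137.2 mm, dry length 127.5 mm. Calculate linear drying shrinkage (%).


DS = (137.2 - 127.5) / 137.2 * 100 = 7.07%

7.07


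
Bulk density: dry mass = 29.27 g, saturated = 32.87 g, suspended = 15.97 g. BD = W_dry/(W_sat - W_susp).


BD = 29.27 / (32.87 - 15.97) = 29.27 / 16.9 = 1.732 g/cm^3

1.732


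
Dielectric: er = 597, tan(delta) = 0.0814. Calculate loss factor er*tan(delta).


Loss = 597 * 0.0814 = 48.596

48.596


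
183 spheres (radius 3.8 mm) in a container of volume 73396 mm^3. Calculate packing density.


V_sphere = 4/3*pi*3.8^3 = 229.8473 mm^3
Total V = 183*229.8473 = 42062.0559 mm^3
PD = 42062.0559 / 73396 = 0.573

0.573


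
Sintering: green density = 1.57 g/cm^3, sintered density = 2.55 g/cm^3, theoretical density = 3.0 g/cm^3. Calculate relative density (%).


Relative = 2.55 / 3.0 * 100 = 85.0%

85.0


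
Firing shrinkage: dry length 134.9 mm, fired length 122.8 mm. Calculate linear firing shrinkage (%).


FS = (134.9 - 122.8) / 134.9 * 100 = 8.97%

8.97


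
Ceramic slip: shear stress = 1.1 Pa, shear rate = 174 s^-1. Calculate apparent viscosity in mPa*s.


eta = tau/gamma * 1000 = 1.1/174 * 1000 = 6.3 mPa*s

6.3


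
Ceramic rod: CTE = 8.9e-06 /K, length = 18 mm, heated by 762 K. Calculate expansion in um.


dL = 8.9e-06 * 18 * 762 * 1000 = 122.072 um

122.072


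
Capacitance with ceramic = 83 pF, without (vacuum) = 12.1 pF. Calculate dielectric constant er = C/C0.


er = 83 / 12.1 = 6.86

6.86


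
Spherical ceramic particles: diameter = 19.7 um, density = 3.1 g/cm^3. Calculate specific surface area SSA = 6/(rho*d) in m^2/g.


SSA = 6 / (3.1 * 19.7) = 0.098 m^2/g

0.098


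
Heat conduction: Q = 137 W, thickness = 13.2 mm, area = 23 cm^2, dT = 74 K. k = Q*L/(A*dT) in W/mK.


k = 137*13.2/1000/(23/10000*74) = 10.63 W/mK

10.63


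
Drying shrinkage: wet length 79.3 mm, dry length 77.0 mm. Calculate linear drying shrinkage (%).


DS = (79.3 - 77.0) / 79.3 * 100 = 2.9%

2.9


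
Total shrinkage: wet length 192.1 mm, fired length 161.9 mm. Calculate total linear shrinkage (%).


TS = (192.1 - 161.9) / 192.1 * 100 = 15.72%

15.72


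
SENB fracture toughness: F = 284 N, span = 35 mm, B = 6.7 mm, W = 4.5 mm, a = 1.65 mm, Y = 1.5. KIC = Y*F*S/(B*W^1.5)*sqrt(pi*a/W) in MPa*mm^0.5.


KIC = 1.5*284*35/(6.7*4.5^1.5)*sqrt(pi*1.65/4.5) = 250.2

250.2


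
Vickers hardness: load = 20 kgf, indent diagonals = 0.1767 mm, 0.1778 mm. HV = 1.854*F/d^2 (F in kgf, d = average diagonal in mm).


d_avg = (0.1767+0.1778)/2 = 0.17725 mm
HV = 1.854*20/0.17725^2 = 1180

1180


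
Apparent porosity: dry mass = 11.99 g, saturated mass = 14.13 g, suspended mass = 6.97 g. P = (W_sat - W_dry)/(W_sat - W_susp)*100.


P = (14.13 - 11.99) / (14.13 - 6.97) * 100 = 2.14 / 7.16 * 100 = 29.9%

29.9


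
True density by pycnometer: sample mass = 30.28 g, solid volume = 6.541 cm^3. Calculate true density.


TD = 30.28 / 6.541 = 4.629 g/cm^3

4.629


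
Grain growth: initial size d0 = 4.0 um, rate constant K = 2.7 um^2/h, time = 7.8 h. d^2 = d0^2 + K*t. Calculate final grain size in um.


d^2 = 4.0^2 + 2.7*7.8 = 37.06
d = sqrt(37.06) = 6.09 um

6.09


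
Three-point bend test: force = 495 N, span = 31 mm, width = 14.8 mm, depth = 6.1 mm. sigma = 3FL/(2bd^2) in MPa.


sigma = 3*495*31/(2*14.8*6.1^2) = 41.8 MPa

41.8


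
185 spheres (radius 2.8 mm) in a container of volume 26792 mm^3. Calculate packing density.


V_sphere = 4/3*pi*2.8^3 = 91.9523 mm^3
Total V = 185*91.9523 = 17011.1755 mm^3
PD = 17011.1755 / 26792 = 0.635

0.635


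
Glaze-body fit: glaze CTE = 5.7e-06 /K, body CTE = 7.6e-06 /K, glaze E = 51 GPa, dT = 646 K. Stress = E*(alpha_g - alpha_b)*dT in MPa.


Stress = 51*1000*(5.7e-06 - 7.6e-06)*646 = -62.6 MPa

-62.6


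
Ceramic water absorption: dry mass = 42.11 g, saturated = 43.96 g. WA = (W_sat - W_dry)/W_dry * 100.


WA = (43.96 - 42.11) / 42.11 * 100 = 4.39%

4.39


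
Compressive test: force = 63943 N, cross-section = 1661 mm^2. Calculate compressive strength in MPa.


CS = 63943 / 1661 = 38.5 MPa

38.5


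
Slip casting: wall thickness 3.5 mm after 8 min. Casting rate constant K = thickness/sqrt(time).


K = 3.5 / sqrt(8) = 3.5 / 2.8284 = 1.237 mm/min^0.5

1.237


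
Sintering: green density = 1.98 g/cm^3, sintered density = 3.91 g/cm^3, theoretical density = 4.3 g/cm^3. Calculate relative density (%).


Relative = 3.91 / 4.3 * 100 = 90.9%

90.9


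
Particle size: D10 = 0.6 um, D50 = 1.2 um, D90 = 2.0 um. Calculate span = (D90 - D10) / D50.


Span = (2.0 - 0.6) / 1.2 = 1.4 / 1.2 = 1.167

1.167


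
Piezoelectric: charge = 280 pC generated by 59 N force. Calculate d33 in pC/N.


d33 = 280 / 59 = 4.7 pC/N

4.7


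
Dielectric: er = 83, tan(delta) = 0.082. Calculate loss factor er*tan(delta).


Loss = 83 * 0.082 = 6.806

6.806


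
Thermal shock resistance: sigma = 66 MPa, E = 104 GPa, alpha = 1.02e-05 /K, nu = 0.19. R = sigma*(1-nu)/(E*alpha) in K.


R = 66*(1-0.19)/(104*1000*1.02e-05) = 50 K

50


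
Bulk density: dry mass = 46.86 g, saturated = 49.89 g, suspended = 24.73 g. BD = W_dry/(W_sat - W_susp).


BD = 46.86 / (49.89 - 24.73) = 46.86 / 25.16 = 1.862 g/cm^3

1.862


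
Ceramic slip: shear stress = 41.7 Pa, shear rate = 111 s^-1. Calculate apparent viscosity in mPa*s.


eta = tau/gamma * 1000 = 41.7/111 * 1000 = 375.7 mPa*s

375.7


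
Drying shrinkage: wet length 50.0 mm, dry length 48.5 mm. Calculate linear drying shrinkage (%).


DS = (50.0 - 48.5) / 50.0 * 100 = 3.0%

3.0


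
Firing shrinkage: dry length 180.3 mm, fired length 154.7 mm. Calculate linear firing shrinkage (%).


FS = (180.3 - 154.7) / 180.3 * 100 = 14.2%

14.2


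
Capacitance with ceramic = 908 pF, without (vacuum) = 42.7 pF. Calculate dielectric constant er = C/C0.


er = 908 / 42.7 = 21.26

21.26


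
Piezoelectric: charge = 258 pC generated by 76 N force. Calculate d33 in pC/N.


d33 = 258 / 76 = 3.4 pC/N

3.4


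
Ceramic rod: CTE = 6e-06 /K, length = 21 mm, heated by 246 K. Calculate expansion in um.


dL = 6e-06 * 21 * 246 * 1000 = 30.996 um

30.996


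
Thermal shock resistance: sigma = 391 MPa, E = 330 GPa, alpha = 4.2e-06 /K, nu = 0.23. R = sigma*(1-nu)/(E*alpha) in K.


R = 391*(1-0.23)/(330*1000*4.2e-06) = 217 K

217


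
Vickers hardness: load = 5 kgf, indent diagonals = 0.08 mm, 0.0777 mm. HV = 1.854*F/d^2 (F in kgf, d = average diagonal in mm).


d_avg = (0.08+0.0777)/2 = 0.07885 mm
HV = 1.854*5/0.07885^2 = 1491

1491


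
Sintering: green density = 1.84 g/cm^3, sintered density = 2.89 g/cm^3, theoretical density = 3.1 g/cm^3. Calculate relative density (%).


Relative = 2.89 / 3.1 * 100 = 93.2%

93.2


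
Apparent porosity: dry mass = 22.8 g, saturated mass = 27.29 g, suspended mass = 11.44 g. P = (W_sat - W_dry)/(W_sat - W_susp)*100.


P = (27.29 - 22.8) / (27.29 - 11.44) * 100 = 4.49 / 15.85 * 100 = 28.3%

28.3


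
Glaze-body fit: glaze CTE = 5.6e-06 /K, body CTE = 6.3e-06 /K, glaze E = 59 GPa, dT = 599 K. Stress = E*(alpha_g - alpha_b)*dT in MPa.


Stress = 59*1000*(5.6e-06 - 6.3e-06)*599 = -24.7 MPa

-24.7


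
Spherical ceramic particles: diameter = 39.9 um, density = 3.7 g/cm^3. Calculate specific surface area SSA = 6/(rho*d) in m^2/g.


SSA = 6 / (3.7 * 39.9) = 0.041 m^2/g

0.041


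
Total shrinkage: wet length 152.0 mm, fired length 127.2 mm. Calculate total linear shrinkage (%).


TS = (152.0 - 127.2) / 152.0 * 100 = 16.32%

16.32


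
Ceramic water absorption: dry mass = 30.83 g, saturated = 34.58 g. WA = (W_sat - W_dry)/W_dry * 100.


WA = (34.58 - 30.83) / 30.83 * 100 = 12.16%

12.16


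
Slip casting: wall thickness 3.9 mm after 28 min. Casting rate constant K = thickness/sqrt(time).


K = 3.9 / sqrt(28) = 3.9 / 5.2915 = 0.737 mm/min^0.5

0.737


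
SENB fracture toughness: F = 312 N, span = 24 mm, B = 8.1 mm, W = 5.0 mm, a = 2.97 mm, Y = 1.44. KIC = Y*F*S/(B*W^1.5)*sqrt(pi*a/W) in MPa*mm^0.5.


KIC = 1.44*312*24/(8.1*5.0^1.5)*sqrt(pi*2.97/5.0) = 162.65

162.65


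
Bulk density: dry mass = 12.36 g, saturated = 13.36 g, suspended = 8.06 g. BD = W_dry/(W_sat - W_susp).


BD = 12.36 / (13.36 - 8.06) = 12.36 / 5.3 = 2.332 g/cm^3

2.332


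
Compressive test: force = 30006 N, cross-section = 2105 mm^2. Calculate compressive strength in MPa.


CS = 30006 / 2105 = 14.3 MPa

14.3


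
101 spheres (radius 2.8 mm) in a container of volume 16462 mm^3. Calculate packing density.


V_sphere = 4/3*pi*2.8^3 = 91.9523 mm^3
Total V = 101*91.9523 = 9287.1823 mm^3
PD = 9287.1823 / 16462 = 0.564

0.564


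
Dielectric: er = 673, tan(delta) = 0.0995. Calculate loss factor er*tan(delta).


Loss = 673 * 0.0995 = 66.964

66.964


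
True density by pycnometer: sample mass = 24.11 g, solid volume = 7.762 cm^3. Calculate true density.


TD = 24.11 / 7.762 = 3.106 g/cm^3

3.106


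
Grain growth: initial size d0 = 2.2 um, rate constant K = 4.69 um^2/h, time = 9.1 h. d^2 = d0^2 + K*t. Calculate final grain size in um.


d^2 = 2.2^2 + 4.69*9.1 = 47.519
d = sqrt(47.519) = 6.89 um

6.89


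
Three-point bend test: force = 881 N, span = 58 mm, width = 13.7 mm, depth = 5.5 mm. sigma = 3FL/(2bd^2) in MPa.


sigma = 3*881*58/(2*13.7*5.5^2) = 184.9 MPa

184.9


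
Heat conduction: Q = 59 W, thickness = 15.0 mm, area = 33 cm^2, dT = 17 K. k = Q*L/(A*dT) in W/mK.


k = 59*15.0/1000/(33/10000*17) = 15.78 W/mK

15.78


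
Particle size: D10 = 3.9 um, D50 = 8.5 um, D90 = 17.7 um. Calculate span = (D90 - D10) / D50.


Span = (17.7 - 3.9) / 8.5 = 13.8 / 8.5 = 1.624

1.624


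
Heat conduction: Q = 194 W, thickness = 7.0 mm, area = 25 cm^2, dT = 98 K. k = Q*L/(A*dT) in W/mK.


k = 194*7.0/1000/(25/10000*98) = 5.54 W/mK

5.54


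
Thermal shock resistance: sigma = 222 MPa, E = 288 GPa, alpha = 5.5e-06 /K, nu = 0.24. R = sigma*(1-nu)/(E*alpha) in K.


R = 222*(1-0.24)/(288*1000*5.5e-06) = 107 K

107


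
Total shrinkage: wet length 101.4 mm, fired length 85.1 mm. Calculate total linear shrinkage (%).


TS = (101.4 - 85.1) / 101.4 * 100 = 16.07%

16.07


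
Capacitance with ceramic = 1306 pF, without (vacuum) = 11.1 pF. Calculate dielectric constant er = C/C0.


er = 1306 / 11.1 = 117.66

117.66


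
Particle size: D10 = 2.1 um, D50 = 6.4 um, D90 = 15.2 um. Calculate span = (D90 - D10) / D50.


Span = (15.2 - 2.1) / 6.4 = 13.1 / 6.4 = 2.047

2.047


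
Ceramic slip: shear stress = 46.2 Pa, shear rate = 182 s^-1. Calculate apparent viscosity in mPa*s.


eta = tau/gamma * 1000 = 46.2/182 * 1000 = 253.8 mPa*s

253.8


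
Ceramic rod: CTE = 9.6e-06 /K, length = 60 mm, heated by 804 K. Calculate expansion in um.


dL = 9.6e-06 * 60 * 804 * 1000 = 463.104 um

463.104


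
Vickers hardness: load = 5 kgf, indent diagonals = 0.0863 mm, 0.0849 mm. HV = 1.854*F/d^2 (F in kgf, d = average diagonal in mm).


d_avg = (0.0863+0.0849)/2 = 0.0856 mm
HV = 1.854*5/0.0856^2 = 1265

1265


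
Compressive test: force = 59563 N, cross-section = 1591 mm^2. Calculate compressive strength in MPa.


CS = 59563 / 1591 = 37.4 MPa

37.4


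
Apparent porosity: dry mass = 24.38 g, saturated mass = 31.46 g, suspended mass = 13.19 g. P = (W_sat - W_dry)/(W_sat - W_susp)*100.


P = (31.46 - 24.38) / (31.46 - 13.19) * 100 = 7.08 / 18.27 * 100 = 38.8%

38.8


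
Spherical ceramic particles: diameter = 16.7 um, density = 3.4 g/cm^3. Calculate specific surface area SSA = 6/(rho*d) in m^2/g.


SSA = 6 / (3.4 * 16.7) = 0.106 m^2/g

0.106


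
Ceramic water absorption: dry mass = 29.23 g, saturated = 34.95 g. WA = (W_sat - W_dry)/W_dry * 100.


WA = (34.95 - 29.23) / 29.23 * 100 = 19.57%

19.57


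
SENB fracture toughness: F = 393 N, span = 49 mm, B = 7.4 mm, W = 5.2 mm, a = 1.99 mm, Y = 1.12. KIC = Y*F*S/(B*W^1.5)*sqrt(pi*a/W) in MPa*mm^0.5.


KIC = 1.12*393*49/(7.4*5.2^1.5)*sqrt(pi*1.99/5.2) = 269.51

269.51


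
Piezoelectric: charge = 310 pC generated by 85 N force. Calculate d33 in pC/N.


d33 = 310 / 85 = 3.6 pC/N

3.6


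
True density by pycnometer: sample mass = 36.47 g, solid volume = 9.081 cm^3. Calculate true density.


TD = 36.47 / 9.081 = 4.016 g/cm^3

4.016


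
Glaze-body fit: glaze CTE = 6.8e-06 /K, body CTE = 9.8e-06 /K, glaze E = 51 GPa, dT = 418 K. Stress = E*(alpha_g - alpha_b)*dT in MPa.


Stress = 51*1000*(6.8e-06 - 9.8e-06)*418 = -64.0 MPa

-64.0


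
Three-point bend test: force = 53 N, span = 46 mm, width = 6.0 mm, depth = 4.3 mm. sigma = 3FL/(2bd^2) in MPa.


sigma = 3*53*46/(2*6.0*4.3^2) = 33.0 MPa

33.0


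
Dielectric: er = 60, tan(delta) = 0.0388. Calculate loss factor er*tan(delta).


Loss = 60 * 0.0388 = 2.328

2.328


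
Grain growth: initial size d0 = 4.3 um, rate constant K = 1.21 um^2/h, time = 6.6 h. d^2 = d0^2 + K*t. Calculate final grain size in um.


d^2 = 4.3^2 + 1.21*6.6 = 26.476
d = sqrt(26.476) = 5.15 um

5.15


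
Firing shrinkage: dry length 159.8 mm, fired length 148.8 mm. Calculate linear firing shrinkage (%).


FS = (159.8 - 148.8) / 159.8 * 100 = 6.88%

6.88


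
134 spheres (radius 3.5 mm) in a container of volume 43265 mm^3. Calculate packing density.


V_sphere = 4/3*pi*3.5^3 = 179.5944 mm^3
Total V = 134*179.5944 = 24065.6496 mm^3
PD = 24065.6496 / 43265 = 0.556

0.556


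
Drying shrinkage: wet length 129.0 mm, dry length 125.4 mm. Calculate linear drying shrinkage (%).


DS = (129.0 - 125.4) / 129.0 * 100 = 2.79%

2.79


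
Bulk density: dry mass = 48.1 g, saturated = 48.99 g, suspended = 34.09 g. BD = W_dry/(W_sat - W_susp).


BD = 48.1 / (48.99 - 34.09) = 48.1 / 14.9 = 3.228 g/cm^3

3.228


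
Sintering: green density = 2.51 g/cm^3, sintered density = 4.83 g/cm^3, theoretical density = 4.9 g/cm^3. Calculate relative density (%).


Relative = 4.83 / 4.9 * 100 = 98.6%

98.6


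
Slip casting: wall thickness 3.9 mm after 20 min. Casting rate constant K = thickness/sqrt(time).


K = 3.9 / sqrt(20) = 3.9 / 4.4721 = 0.872 mm/min^0.5

0.872


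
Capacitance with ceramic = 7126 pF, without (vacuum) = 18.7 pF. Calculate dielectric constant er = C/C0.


er = 7126 / 18.7 = 381.07

381.07


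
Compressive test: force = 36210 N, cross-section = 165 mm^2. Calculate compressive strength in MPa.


CS = 36210 / 165 = 219.5 MPa

219.5


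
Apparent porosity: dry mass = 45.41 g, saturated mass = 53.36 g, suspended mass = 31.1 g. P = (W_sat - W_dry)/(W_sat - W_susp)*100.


P = (53.36 - 45.41) / (53.36 - 31.1) * 100 = 7.95 / 22.26 * 100 = 35.7%

35.7


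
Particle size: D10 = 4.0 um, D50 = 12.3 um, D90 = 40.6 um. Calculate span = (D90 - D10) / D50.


Span = (40.6 - 4.0) / 12.3 = 36.6 / 12.3 = 2.976

2.976


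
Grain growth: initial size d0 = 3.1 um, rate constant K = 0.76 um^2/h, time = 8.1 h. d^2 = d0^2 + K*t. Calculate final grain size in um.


d^2 = 3.1^2 + 0.76*8.1 = 15.766
d = sqrt(15.766) = 3.97 um

3.97


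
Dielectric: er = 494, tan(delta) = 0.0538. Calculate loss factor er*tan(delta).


Loss = 494 * 0.0538 = 26.577

26.577


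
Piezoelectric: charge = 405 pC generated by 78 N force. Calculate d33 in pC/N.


d33 = 405 / 78 = 5.2 pC/N

5.2


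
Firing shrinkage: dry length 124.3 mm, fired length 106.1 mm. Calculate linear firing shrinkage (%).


FS = (124.3 - 106.1) / 124.3 * 100 = 14.64%

14.64


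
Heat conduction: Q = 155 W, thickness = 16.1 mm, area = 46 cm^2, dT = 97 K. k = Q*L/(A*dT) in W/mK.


k = 155*16.1/1000/(46/10000*97) = 5.59 W/mK

5.59


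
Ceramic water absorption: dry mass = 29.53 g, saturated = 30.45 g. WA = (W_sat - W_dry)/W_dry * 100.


WA = (30.45 - 29.53) / 29.53 * 100 = 3.12%

3.12


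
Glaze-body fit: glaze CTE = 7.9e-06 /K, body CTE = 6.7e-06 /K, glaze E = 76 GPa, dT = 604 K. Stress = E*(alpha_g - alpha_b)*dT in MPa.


Stress = 76*1000*(7.9e-06 - 6.7e-06)*604 = 55.1 MPa

55.1


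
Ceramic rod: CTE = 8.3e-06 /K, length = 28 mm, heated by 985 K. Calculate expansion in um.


dL = 8.3e-06 * 28 * 985 * 1000 = 228.914 um

228.914


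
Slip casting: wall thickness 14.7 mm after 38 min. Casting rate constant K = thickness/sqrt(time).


K = 14.7 / sqrt(38) = 14.7 / 6.1644 = 2.385 mm/min^0.5

2.385


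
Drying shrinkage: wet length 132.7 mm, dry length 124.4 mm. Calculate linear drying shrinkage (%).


DS = (132.7 - 124.4) / 132.7 * 100 = 6.25%

6.25


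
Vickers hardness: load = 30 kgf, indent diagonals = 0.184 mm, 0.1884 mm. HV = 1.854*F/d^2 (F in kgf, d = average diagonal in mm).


d_avg = (0.184+0.1884)/2 = 0.1862 mm
HV = 1.854*30/0.1862^2 = 1604

1604


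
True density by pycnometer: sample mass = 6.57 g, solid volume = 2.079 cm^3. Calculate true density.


TD = 6.57 / 2.079 = 3.16 g/cm^3

3.16


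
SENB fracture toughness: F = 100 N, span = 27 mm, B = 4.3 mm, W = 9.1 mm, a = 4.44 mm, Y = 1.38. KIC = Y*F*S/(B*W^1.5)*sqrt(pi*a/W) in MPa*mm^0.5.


KIC = 1.38*100*27/(4.3*9.1^1.5)*sqrt(pi*4.44/9.1) = 39.08

39.08


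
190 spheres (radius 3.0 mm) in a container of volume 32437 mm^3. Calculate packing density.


V_sphere = 4/3*pi*3.0^3 = 113.0973 mm^3
Total V = 190*113.0973 = 21488.487 mm^3
PD = 21488.487 / 32437 = 0.662

0.662


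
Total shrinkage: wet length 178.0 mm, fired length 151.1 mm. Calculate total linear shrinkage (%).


TS = (178.0 - 151.1) / 178.0 * 100 = 15.11%

15.11


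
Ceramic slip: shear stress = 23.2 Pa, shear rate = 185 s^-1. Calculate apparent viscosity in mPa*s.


eta = tau/gamma * 1000 = 23.2/185 * 1000 = 125.4 mPa*s

125.4


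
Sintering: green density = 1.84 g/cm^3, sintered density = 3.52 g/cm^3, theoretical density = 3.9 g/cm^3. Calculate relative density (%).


Relative = 3.52 / 3.9 * 100 = 90.3%

90.3


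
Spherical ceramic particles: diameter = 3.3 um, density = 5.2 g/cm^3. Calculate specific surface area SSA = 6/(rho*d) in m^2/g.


SSA = 6 / (5.2 * 3.3) = 0.35 m^2/g

0.35


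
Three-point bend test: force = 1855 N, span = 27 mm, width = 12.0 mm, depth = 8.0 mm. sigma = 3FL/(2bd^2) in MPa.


sigma = 3*1855*27/(2*12.0*8.0^2) = 97.8 MPa

97.8


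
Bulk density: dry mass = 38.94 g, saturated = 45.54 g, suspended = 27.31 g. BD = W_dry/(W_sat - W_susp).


BD = 38.94 / (45.54 - 27.31) = 38.94 / 18.23 = 2.136 g/cm^3

2.136
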